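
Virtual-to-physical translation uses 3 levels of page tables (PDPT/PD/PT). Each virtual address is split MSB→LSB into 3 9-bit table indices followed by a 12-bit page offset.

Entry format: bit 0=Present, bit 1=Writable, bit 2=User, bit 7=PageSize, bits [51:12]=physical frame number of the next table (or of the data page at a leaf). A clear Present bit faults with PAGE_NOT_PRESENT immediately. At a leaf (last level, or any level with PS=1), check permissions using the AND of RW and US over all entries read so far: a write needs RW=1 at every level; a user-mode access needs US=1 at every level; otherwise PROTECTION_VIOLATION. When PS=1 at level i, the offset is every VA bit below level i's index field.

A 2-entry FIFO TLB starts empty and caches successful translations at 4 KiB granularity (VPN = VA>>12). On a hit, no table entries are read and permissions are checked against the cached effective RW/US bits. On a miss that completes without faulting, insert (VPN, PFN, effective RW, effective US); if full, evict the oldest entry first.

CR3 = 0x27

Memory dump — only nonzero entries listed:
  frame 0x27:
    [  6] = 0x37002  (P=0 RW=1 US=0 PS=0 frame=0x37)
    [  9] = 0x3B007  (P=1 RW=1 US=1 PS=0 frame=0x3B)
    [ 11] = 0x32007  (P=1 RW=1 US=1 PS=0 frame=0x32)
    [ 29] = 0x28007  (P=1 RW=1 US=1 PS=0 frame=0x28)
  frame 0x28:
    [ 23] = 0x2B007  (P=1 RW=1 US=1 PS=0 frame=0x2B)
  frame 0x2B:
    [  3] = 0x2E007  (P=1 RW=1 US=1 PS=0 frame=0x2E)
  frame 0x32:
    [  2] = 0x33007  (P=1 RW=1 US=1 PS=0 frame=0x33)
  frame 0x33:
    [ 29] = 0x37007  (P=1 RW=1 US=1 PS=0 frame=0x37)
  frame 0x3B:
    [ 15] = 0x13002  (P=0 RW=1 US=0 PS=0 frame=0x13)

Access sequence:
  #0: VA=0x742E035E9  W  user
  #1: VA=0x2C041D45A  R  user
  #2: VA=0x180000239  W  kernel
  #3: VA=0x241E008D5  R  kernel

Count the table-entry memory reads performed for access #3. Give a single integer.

Trace:
#0 VA=0x742E035E9 (w,user):
  [0] read 0x27 idx=29: raw=0x28007 flags P=1 W=1 U=1 S=0
  [1] read 0x28 idx=23: raw=0x2B007 flags P=1 W=1 U=1 S=0
  [2] read 0x2B idx=3: raw=0x2E007 flags P=1 W=1 U=1 S=0
  ⇒ phys 0x2E5E9  [3 reads]
#1 VA=0x2C041D45A (r,user):
  [0] read 0x27 idx=11: raw=0x32007 flags P=1 W=1 U=1 S=0
  [1] read 0x32 idx=2: raw=0x33007 flags P=1 W=1 U=1 S=0
  [2] read 0x33 idx=29: raw=0x37007 flags P=1 W=1 U=1 S=0
  ⇒ phys 0x3745A  [3 reads]
#2 VA=0x180000239 (w,kernel):
  [0] read 0x27 idx=6: raw=0x37002 flags P=0 W=1 U=0 S=0
  ⇒ fault: PAGE_NOT_PRESENT  — 1 lookups
#3 VA=0x241E008D5 (r,kernel):
  [0] read 0x27 idx=9: raw=0x3B007 flags P=1 W=1 U=1 S=0
  [1] read 0x3B idx=15: raw=0x13002 flags P=0 W=1 U=0 S=0
  ⇒ fault: PAGE_NOT_PRESENT  — 2 lookups

Entries read for #3: 2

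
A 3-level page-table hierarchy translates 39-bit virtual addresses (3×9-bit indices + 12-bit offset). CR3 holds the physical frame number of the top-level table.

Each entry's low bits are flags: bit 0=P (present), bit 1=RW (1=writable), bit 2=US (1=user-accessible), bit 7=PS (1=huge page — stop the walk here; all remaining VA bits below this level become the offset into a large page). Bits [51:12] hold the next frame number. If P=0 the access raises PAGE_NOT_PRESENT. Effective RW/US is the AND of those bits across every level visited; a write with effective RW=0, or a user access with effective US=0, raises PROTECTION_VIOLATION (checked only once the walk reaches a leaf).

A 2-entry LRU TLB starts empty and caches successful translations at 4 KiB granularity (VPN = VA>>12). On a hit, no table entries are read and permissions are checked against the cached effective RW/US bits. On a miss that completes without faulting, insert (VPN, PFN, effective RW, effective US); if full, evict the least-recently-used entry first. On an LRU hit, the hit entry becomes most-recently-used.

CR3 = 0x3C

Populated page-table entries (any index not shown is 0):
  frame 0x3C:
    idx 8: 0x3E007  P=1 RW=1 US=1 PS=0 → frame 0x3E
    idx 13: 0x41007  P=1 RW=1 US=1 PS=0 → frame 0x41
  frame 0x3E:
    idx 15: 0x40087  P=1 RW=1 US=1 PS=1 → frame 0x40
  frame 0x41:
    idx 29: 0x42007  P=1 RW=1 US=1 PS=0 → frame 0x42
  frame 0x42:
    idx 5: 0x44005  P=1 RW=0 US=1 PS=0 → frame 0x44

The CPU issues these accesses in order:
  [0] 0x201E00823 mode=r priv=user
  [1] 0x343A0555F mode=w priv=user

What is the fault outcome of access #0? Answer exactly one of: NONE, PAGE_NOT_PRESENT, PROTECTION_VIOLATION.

Per-access translation:
#0 VA=0x201E00823 (r,user):
  [0] read 0x3C idx=8: raw=0x3E007 flags P=1 W=1 U=1 S=0
  [1] read 0x3E idx=15: raw=0x40087 flags P=1 W=1 U=1 S=1
  → PA=0x40823 (huge @L1)  (2 entries read)
#1 VA=0x343A0555F (w,user):
  [0] read 0x3C idx=13: raw=0x41007 flags P=1 W=1 U=1 S=0
  [1] read 0x41 idx=29: raw=0x42007 flags P=1 W=1 U=1 S=0
  [2] read 0x42 idx=5: raw=0x44005 flags P=1 W=0 U=1 S=0
  ⇒ fault: PROTECTION_VIOLATION  — 3 lookups

Access #0 fault: NONE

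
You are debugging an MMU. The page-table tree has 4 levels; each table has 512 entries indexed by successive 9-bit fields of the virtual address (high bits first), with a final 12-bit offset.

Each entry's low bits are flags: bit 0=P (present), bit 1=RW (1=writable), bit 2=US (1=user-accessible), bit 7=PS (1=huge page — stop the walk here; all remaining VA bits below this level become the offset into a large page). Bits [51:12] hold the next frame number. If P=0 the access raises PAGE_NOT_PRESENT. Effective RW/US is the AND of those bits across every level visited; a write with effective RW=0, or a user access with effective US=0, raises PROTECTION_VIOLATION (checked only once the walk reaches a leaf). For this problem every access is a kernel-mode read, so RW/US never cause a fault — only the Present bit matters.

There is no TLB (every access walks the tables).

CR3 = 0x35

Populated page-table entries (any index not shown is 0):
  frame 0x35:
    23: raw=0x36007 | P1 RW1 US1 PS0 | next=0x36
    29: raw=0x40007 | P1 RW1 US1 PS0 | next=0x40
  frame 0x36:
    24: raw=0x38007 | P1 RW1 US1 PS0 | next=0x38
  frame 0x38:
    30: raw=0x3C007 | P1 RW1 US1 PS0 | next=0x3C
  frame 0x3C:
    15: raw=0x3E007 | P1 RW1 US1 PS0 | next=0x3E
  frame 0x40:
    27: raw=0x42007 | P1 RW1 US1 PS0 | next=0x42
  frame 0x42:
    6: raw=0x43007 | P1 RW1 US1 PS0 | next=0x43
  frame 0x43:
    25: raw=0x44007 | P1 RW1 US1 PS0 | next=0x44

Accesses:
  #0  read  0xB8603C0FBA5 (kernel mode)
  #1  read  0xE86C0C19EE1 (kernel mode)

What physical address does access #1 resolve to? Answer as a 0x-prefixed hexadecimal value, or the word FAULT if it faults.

Walk each access:
#0 VA=0xB8603C0FBA5 (r,kernel):
  L0: frame=0x35 idx=23 entry=0x36007 [P=1 RW=1 US=1 PS=0]
  L1: frame=0x36 idx=24 entry=0x38007 [P=1 RW=1 US=1 PS=0]
  L2: frame=0x38 idx=30 entry=0x3C007 [P=1 RW=1 US=1 PS=0]
  L3: frame=0x3C idx=15 entry=0x3E007 [P=1 RW=1 US=1 PS=0]
  → PA=0x3EBA5  (4 entries read)
#1 VA=0xE86C0C19EE1 (r,kernel):
  L0: frame=0x35 idx=29 entry=0x40007 [P=1 RW=1 US=1 PS=0]
  L1: frame=0x40 idx=27 entry=0x42007 [P=1 RW=1 US=1 PS=0]
  L2: frame=0x42 idx=6 entry=0x43007 [P=1 RW=1 US=1 PS=0]
  L3: frame=0x43 idx=25 entry=0x44007 [P=1 RW=1 US=1 PS=0]
  → PA=0x44EE1  (4 entries read)

Access #1 PA: 0x44EE1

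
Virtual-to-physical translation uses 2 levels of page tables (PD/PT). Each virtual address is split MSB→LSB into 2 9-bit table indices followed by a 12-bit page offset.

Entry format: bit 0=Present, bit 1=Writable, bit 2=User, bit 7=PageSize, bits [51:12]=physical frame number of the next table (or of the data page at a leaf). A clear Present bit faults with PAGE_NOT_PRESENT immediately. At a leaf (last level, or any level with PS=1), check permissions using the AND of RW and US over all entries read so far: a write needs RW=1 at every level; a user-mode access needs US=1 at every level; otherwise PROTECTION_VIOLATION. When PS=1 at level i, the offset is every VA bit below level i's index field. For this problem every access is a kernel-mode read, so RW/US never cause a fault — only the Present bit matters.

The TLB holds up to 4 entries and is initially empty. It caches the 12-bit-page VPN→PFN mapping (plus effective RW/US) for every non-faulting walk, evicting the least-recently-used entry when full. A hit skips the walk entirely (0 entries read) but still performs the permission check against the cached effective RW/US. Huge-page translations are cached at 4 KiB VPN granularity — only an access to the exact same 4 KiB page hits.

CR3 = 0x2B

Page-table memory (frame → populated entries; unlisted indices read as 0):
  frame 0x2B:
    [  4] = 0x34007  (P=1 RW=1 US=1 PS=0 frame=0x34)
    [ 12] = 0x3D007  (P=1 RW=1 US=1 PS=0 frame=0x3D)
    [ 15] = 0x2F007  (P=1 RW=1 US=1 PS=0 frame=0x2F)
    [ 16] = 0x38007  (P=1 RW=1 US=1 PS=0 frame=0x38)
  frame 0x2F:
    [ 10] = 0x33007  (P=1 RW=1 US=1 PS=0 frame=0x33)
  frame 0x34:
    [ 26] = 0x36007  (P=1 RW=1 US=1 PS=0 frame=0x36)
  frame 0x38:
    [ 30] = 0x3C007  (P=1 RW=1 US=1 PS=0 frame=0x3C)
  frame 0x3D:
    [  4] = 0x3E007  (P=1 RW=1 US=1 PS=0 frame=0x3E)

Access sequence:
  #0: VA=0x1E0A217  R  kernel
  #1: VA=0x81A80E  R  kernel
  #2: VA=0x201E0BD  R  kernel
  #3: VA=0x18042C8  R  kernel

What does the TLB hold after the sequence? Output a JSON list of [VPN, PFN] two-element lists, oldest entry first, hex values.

Per-access translation:
#0 VA=0x1E0A217 (r,kernel):
  L0: frame=0x2B idx=15 entry=0x2F007 [P=1 RW=1 US=1 PS=0]
  L1: frame=0x2F idx=10 entry=0x33007 [P=1 RW=1 US=1 PS=0]
  ⇒ phys 0x33217  [2 reads]
#1 VA=0x81A80E (r,kernel):
  L0: frame=0x2B idx=4 entry=0x34007 [P=1 RW=1 US=1 PS=0]
  L1: frame=0x34 idx=26 entry=0x36007 [P=1 RW=1 US=1 PS=0]
  ⇒ phys 0x3680E  [2 reads]
#2 VA=0x201E0BD (r,kernel):
  L0: frame=0x2B idx=16 entry=0x38007 [P=1 RW=1 US=1 PS=0]
  L1: frame=0x38 idx=30 entry=0x3C007 [P=1 RW=1 US=1 PS=0]
  ⇒ phys 0x3C0BD  [2 reads]
#3 VA=0x18042C8 (r,kernel):
  L0: frame=0x2B idx=12 entry=0x3D007 [P=1 RW=1 US=1 PS=0]
  L1: frame=0x3D idx=4 entry=0x3E007 [P=1 RW=1 US=1 PS=0]
  ⇒ phys 0x3E2C8  [2 reads]

TLB: [["0x1E0A", "0x33"], ["0x81A", "0x36"], ["0x201E", "0x3C"], ["0x1804", "0x3E"]]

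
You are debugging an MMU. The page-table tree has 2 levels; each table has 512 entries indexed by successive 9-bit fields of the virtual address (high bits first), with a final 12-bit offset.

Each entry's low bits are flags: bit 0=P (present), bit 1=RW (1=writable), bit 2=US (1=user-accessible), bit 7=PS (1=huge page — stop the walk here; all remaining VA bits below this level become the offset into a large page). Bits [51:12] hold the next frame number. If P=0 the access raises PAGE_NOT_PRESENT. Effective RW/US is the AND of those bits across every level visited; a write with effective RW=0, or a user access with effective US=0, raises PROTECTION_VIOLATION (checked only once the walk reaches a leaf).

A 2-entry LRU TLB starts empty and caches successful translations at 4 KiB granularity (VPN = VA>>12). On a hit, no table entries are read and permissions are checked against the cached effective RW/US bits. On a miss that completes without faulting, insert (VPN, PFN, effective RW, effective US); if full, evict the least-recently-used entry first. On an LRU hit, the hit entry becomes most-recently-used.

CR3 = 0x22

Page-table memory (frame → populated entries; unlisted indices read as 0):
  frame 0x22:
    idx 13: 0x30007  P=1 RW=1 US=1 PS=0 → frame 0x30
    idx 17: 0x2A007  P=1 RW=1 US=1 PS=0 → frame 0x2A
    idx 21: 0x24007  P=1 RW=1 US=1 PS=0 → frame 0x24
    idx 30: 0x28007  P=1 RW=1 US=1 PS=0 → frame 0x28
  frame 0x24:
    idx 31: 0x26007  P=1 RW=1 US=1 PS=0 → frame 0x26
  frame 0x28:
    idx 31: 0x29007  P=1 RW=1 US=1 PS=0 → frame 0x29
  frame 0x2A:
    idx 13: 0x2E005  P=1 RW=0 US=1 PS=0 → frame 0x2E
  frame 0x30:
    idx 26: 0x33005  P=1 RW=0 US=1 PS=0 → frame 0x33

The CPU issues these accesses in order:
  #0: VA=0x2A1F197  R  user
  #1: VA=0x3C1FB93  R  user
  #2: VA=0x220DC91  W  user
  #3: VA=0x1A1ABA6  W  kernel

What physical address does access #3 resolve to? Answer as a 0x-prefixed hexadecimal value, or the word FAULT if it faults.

Trace:
#0 VA=0x2A1F197 (r,user):
  [0] read 0x22 idx=21: raw=0x24007 flags P=1 W=1 U=1 S=0
  [1] read 0x24 idx=31: raw=0x26007 flags P=1 W=1 U=1 S=0
  → PA=0x26197  (2 entries read)
#1 VA=0x3C1FB93 (r,user):
  [0] read 0x22 idx=30: raw=0x28007 flags P=1 W=1 U=1 S=0
  [1] read 0x28 idx=31: raw=0x29007 flags P=1 W=1 U=1 S=0
  → PA=0x29B93  (2 entries read)
#2 VA=0x220DC91 (w,user):
  [0] read 0x22 idx=17: raw=0x2A007 flags P=1 W=1 U=1 S=0
  [1] read 0x2A idx=13: raw=0x2E005 flags P=1 W=0 U=1 S=0
  ✗ PROTECTION_VIOLATION  [2 reads]
#3 VA=0x1A1ABA6 (w,kernel):
  [0] read 0x22 idx=13: raw=0x30007 flags P=1 W=1 U=1 S=0
  [1] read 0x30 idx=26: raw=0x33005 flags P=1 W=0 U=1 S=0
  ✗ PROTECTION_VIOLATION  [2 reads]

Access #3 PA: FAULT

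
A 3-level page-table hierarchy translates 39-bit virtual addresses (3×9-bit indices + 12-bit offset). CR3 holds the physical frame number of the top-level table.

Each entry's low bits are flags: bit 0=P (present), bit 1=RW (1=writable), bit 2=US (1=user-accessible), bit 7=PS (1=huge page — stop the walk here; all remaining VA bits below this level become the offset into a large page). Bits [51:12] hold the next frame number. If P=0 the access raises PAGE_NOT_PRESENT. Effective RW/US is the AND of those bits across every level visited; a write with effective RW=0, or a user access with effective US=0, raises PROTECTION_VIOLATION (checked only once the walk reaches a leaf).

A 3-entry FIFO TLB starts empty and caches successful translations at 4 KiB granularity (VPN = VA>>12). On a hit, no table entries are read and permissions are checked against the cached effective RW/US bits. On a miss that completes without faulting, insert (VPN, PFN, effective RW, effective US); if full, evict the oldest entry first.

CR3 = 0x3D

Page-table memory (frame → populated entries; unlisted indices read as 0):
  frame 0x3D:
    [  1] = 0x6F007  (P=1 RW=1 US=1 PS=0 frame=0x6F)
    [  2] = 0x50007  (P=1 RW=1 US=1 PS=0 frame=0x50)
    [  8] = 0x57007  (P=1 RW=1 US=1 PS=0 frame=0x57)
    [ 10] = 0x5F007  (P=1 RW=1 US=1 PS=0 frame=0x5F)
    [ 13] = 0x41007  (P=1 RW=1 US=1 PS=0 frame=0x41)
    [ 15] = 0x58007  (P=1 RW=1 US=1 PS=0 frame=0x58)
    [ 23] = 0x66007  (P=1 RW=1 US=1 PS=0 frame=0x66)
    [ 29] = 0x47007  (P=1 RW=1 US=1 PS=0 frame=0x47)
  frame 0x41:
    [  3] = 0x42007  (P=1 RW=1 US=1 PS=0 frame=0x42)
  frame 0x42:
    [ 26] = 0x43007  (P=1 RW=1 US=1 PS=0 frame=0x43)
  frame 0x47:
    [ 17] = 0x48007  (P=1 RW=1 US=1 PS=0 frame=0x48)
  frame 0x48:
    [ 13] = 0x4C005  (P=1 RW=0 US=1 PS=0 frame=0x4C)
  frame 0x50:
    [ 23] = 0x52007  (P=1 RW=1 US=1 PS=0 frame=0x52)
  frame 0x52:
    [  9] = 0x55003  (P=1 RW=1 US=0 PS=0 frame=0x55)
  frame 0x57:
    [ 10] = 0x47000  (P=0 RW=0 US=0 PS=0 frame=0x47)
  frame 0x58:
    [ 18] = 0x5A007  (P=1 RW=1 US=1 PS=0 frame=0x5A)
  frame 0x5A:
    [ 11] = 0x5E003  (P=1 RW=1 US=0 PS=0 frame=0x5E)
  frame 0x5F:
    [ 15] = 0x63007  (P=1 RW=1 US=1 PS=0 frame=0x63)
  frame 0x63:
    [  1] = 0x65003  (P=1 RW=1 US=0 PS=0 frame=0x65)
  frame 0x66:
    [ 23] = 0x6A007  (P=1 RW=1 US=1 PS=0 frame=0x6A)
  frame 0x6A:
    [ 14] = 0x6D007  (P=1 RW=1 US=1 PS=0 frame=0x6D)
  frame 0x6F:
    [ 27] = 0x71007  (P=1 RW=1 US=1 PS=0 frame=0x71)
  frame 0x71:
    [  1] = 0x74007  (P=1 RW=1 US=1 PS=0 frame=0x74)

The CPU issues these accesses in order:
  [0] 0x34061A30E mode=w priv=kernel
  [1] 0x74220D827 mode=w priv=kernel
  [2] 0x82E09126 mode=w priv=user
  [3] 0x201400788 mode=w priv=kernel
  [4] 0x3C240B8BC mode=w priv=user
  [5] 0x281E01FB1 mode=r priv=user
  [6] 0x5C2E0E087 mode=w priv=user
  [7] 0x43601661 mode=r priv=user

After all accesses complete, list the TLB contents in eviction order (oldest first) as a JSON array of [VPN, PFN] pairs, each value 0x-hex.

Per-access translation:
#0 VA=0x34061A30E (w,kernel):
  L0 @0x3D[13] → 0x41007  P=1,RW=1,US=1,PS=0
  L1 @0x41[3] → 0x42007  P=1,RW=1,US=1,PS=0
  L2 @0x42[26] → 0x43007  P=1,RW=1,US=1,PS=0
  ✓ 0x4330E  — 3 lookups
#1 VA=0x74220D827 (w,kernel):
  L0 @0x3D[29] → 0x47007  P=1,RW=1,US=1,PS=0
  L1 @0x47[17] → 0x48007  P=1,RW=1,US=1,PS=0
  L2 @0x48[13] → 0x4C005  P=1,RW=0,US=1,PS=0
  ✗ PROTECTION_VIOLATION  [3 reads]
#2 VA=0x82E09126 (w,user):
  L0 @0x3D[2] → 0x50007  P=1,RW=1,US=1,PS=0
  L1 @0x50[23] → 0x52007  P=1,RW=1,US=1,PS=0
  L2 @0x52[9] → 0x55003  P=1,RW=1,US=0,PS=0
  ✗ PROTECTION_VIOLATION  [3 reads]
#3 VA=0x201400788 (w,kernel):
  L0 @0x3D[8] → 0x57007  P=1,RW=1,US=1,PS=0
  L1 @0x57[10] → 0x47000  P=0,RW=0,US=0,PS=0
  ✗ PAGE_NOT_PRESENT  [2 reads]
#4 VA=0x3C240B8BC (w,user):
  L0 @0x3D[15] → 0x58007  P=1,RW=1,US=1,PS=0
  L1 @0x58[18] → 0x5A007  P=1,RW=1,US=1,PS=0
  L2 @0x5A[11] → 0x5E003  P=1,RW=1,US=0,PS=0
  ✗ PROTECTION_VIOLATION  [3 reads]
#5 VA=0x281E01FB1 (r,user):
  L0 @0x3D[10] → 0x5F007  P=1,RW=1,US=1,PS=0
  L1 @0x5F[15] → 0x63007  P=1,RW=1,US=1,PS=0
  L2 @0x63[1] → 0x65003  P=1,RW=1,US=0,PS=0
  ✗ PROTECTION_VIOLATION  [3 reads]
#6 VA=0x5C2E0E087 (w,user):
  L0 @0x3D[23] → 0x66007  P=1,RW=1,US=1,PS=0
  L1 @0x66[23] → 0x6A007  P=1,RW=1,US=1,PS=0
  L2 @0x6A[14] → 0x6D007  P=1,RW=1,US=1,PS=0
  ✓ 0x6D087  — 3 lookups
#7 VA=0x43601661 (r,user):
  L0 @0x3D[1] → 0x6F007  P=1,RW=1,US=1,PS=0
  L1 @0x6F[27] → 0x71007  P=1,RW=1,US=1,PS=0
  L2 @0x71[1] → 0x74007  P=1,RW=1,US=1,PS=0
  ✓ 0x74661  — 3 lookups

TLB: [["0x34061A", "0x43"], ["0x5C2E0E", "0x6D"], ["0x43601", "0x74"]]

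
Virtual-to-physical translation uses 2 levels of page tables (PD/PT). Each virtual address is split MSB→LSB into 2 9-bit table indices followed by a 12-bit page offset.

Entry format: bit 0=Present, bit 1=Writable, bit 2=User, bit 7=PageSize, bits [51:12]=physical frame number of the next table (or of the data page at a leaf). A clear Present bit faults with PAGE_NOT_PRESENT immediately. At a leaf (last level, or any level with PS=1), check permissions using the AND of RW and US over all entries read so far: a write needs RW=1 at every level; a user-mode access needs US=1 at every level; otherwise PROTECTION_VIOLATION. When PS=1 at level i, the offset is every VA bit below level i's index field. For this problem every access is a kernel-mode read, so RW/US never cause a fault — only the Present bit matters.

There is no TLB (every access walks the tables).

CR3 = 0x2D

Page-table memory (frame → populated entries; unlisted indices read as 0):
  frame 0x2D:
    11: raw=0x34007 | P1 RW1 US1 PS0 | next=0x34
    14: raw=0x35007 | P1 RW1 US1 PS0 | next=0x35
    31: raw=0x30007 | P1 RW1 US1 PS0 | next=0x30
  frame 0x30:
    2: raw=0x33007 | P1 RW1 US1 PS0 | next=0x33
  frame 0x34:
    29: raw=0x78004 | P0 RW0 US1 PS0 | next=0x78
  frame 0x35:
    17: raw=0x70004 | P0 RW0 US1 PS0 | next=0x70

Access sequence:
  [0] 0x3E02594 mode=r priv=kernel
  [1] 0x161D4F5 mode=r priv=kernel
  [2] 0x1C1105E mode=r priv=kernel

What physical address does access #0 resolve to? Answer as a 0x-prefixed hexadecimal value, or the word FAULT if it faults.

Trace:
#0 VA=0x3E02594 (r,kernel):
  L0: frame=0x2D idx=31 entry=0x30007 [P=1 RW=1 US=1 PS=0]
  L1: frame=0x30 idx=2 entry=0x33007 [P=1 RW=1 US=1 PS=0]
  ✓ 0x33594  — 2 lookups
#1 VA=0x161D4F5 (r,kernel):
  L0: frame=0x2D idx=11 entry=0x34007 [P=1 RW=1 US=1 PS=0]
  L1: frame=0x34 idx=29 entry=0x78004 [P=0 RW=0 US=1 PS=0]
  → PAGE_NOT_PRESENT  (2 entries read)
#2 VA=0x1C1105E (r,kernel):
  L0: frame=0x2D idx=14 entry=0x35007 [P=1 RW=1 US=1 PS=0]
  L1: frame=0x35 idx=17 entry=0x70004 [P=0 RW=0 US=1 PS=0]
  → PAGE_NOT_PRESENT  (2 entries read)

Access #0 PA: 0x33594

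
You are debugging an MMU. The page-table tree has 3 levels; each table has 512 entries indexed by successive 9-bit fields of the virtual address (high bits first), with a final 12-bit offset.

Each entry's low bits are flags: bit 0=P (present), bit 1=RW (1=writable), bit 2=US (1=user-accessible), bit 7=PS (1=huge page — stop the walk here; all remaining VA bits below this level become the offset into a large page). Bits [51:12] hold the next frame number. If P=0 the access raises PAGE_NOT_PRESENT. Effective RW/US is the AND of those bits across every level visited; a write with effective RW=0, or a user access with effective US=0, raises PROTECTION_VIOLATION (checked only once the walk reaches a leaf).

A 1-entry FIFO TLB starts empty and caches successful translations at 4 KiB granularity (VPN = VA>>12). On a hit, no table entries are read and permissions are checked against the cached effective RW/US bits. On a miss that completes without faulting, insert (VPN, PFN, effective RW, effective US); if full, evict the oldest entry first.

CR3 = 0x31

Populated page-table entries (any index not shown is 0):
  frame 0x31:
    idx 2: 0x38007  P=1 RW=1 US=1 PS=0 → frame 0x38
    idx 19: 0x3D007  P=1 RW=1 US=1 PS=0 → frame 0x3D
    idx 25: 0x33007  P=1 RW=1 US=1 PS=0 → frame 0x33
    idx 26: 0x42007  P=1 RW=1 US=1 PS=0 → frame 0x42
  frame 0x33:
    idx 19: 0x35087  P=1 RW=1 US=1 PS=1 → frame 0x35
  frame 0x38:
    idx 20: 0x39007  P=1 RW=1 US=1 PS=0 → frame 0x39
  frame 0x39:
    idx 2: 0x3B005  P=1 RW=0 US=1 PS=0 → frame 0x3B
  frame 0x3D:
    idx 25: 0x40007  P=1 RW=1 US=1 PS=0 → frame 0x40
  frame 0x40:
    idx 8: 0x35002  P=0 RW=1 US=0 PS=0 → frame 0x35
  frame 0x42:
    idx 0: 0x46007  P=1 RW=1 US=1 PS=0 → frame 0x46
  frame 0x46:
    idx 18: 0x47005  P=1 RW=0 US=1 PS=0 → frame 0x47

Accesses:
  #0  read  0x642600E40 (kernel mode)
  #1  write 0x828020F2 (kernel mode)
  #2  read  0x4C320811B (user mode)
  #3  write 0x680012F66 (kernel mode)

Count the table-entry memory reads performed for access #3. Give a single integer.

Walk each access:
#0 VA=0x642600E40 (r,kernel):
  L0: frame=0x31 idx=25 entry=0x33007 [P=1 RW=1 US=1 PS=0]
  L1: frame=0x33 idx=19 entry=0x35087 [P=1 RW=1 US=1 PS=1]
  ⇒ phys 0x35E40 (huge @L1)  [2 reads]
#1 VA=0x828020F2 (w,kernel):
  L0: frame=0x31 idx=2 entry=0x38007 [P=1 RW=1 US=1 PS=0]
  L1: frame=0x38 idx=20 entry=0x39007 [P=1 RW=1 US=1 PS=0]
  L2: frame=0x39 idx=2 entry=0x3B005 [P=1 RW=0 US=1 PS=0]
  ✗ PROTECTION_VIOLATION  [3 reads]
#2 VA=0x4C320811B (r,user):
  L0: frame=0x31 idx=19 entry=0x3D007 [P=1 RW=1 US=1 PS=0]
  L1: frame=0x3D idx=25 entry=0x40007 [P=1 RW=1 US=1 PS=0]
  L2: frame=0x40 idx=8 entry=0x35002 [P=0 RW=1 US=0 PS=0]
  ✗ PAGE_NOT_PRESENT  [3 reads]
#3 VA=0x680012F66 (w,kernel):
  L0: frame=0x31 idx=26 entry=0x42007 [P=1 RW=1 US=1 PS=0]
  L1: frame=0x42 idx=0 entry=0x46007 [P=1 RW=1 US=1 PS=0]
  L2: frame=0x46 idx=18 entry=0x47005 [P=1 RW=0 US=1 PS=0]
  ✗ PROTECTION_VIOLATION  [3 reads]

Entries read for #3: 3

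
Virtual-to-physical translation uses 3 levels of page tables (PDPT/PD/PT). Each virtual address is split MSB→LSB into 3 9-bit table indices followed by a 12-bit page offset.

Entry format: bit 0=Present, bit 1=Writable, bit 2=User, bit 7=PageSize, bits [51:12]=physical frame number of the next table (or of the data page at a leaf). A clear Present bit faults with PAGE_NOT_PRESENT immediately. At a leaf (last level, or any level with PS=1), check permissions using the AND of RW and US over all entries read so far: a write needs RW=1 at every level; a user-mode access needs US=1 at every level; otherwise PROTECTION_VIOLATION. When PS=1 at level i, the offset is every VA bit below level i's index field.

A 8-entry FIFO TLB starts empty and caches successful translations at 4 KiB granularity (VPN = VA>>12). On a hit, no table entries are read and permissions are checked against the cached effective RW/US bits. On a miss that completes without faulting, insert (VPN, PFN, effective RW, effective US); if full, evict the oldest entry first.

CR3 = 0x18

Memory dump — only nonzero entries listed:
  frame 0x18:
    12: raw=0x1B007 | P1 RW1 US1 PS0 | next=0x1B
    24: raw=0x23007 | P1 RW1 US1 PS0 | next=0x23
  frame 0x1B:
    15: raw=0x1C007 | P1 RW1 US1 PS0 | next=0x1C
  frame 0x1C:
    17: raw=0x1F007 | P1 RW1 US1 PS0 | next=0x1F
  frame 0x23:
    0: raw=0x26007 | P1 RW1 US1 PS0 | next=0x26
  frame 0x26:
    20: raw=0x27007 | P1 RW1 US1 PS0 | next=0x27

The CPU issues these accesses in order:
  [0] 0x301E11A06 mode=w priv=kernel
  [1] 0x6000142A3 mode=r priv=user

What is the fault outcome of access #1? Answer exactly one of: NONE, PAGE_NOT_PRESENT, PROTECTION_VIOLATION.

Walk each access:
#0 VA=0x301E11A06 (w,kernel):
  L0 @0x18[12] → 0x1B007  P=1,RW=1,US=1,PS=0
  L1 @0x1B[15] → 0x1C007  P=1,RW=1,US=1,PS=0
  L2 @0x1C[17] → 0x1F007  P=1,RW=1,US=1,PS=0
  ⇒ phys 0x1FA06  [3 reads]
#1 VA=0x6000142A3 (r,user):
  L0 @0x18[24] → 0x23007  P=1,RW=1,US=1,PS=0
  L1 @0x23[0] → 0x26007  P=1,RW=1,US=1,PS=0
  L2 @0x26[20] → 0x27007  P=1,RW=1,US=1,PS=0
  ⇒ phys 0x272A3  [3 reads]

Access #1 fault: NONE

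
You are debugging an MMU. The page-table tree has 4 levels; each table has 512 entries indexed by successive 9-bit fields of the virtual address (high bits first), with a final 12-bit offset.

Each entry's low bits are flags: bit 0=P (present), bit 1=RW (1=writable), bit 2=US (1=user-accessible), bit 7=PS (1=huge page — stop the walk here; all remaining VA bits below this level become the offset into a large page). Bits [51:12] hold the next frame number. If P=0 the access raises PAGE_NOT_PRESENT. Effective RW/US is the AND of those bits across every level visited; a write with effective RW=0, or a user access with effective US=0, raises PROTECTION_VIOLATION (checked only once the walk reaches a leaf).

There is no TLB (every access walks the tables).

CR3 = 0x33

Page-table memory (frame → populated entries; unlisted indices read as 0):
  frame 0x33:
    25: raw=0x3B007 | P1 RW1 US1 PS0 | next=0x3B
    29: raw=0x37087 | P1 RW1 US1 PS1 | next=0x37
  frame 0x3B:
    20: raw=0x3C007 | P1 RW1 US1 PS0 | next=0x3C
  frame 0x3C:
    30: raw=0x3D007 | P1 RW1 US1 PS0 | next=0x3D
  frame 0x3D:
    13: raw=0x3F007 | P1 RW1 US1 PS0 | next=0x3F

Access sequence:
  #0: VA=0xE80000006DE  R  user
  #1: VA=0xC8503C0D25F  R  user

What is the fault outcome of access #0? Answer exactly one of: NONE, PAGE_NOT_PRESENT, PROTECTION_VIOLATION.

Trace:
#0 VA=0xE80000006DE (r,user):
  lvl0: tbl 0x33, slot 29 ⇒ 0x37087 (P1/RW1/US1/PS1)
  ✓ 0x376DE (huge @L0)  — 1 lookups
#1 VA=0xC8503C0D25F (r,user):
  lvl0: tbl 0x33, slot 25 ⇒ 0x3B007 (P1/RW1/US1/PS0)
  lvl1: tbl 0x3B, slot 20 ⇒ 0x3C007 (P1/RW1/US1/PS0)
  lvl2: tbl 0x3C, slot 30 ⇒ 0x3D007 (P1/RW1/US1/PS0)
  lvl3: tbl 0x3D, slot 13 ⇒ 0x3F007 (P1/RW1/US1/PS0)
  ✓ 0x3F25F  — 4 lookups

Access #0 fault: NONE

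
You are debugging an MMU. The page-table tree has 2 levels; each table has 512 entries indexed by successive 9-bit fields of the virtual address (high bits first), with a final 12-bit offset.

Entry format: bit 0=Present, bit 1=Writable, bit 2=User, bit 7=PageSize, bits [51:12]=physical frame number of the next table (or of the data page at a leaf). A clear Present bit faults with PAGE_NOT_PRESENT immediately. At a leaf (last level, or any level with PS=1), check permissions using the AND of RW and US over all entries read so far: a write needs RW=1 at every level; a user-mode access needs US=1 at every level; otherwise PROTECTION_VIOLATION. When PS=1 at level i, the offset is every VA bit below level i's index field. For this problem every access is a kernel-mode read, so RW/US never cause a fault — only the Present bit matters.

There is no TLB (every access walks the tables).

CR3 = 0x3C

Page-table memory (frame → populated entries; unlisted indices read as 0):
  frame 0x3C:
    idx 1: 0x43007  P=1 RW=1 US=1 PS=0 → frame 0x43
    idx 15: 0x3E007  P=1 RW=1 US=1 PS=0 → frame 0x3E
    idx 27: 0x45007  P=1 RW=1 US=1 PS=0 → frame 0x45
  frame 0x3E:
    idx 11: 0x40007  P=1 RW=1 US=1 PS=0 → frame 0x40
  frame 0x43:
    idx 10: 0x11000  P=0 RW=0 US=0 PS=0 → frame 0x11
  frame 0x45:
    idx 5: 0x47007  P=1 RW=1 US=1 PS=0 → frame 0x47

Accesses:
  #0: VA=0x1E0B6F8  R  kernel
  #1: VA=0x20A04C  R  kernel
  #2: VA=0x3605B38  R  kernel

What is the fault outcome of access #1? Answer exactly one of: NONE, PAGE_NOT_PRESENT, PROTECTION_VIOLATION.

Walk each access:
#0 VA=0x1E0B6F8 (r,kernel):
  [0] read 0x3C idx=15: raw=0x3E007 flags P=1 W=1 U=1 S=0
  [1] read 0x3E idx=11: raw=0x40007 flags P=1 W=1 U=1 S=0
  → PA=0x406F8  (2 entries read)
#1 VA=0x20A04C (r,kernel):
  [0] read 0x3C idx=1: raw=0x43007 flags P=1 W=1 U=1 S=0
  [1] read 0x43 idx=10: raw=0x11000 flags P=0 W=0 U=0 S=0
  ⇒ fault: PAGE_NOT_PRESENT  — 2 lookups
#2 VA=0x3605B38 (r,kernel):
  [0] read 0x3C idx=27: raw=0x45007 flags P=1 W=1 U=1 S=0
  [1] read 0x45 idx=5: raw=0x47007 flags P=1 W=1 U=1 S=0
  → PA=0x47B38  (2 entries read)

Access #1 fault: PAGE_NOT_PRESENT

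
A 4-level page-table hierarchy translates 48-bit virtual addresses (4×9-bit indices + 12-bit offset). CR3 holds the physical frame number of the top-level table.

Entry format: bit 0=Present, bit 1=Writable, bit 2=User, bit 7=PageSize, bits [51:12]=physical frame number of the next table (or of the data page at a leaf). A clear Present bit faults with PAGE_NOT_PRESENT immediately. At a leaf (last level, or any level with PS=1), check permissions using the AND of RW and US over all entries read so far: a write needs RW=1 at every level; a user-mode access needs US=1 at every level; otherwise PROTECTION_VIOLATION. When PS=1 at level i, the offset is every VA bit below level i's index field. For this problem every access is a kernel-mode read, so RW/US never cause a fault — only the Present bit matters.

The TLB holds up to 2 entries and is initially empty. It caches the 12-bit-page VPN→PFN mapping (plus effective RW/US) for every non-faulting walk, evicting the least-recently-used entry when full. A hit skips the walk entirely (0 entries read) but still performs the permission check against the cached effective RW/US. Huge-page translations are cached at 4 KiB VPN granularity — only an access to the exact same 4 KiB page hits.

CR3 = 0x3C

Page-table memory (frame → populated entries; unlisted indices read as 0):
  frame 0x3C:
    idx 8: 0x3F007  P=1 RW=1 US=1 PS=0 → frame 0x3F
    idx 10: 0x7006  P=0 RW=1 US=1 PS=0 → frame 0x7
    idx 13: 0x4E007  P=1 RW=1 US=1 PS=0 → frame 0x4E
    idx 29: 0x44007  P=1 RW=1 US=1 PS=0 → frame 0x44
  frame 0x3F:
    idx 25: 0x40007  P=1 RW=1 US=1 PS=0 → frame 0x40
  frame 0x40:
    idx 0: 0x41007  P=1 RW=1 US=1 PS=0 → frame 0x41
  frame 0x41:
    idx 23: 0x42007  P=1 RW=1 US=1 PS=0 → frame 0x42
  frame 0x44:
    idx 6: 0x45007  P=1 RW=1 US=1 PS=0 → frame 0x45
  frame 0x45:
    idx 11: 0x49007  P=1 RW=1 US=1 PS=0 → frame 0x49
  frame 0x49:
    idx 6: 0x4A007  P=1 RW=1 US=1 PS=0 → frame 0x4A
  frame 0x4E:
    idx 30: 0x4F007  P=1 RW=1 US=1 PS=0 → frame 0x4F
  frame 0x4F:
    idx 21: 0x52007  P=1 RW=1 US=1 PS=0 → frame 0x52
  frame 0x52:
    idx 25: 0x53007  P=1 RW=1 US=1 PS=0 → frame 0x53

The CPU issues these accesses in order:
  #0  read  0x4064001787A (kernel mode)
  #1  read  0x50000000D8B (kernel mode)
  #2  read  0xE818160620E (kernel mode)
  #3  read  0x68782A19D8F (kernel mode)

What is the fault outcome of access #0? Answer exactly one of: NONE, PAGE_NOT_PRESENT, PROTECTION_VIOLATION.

Per-access translation:
#0 VA=0x4064001787A (r,kernel):
  lvl0: tbl 0x3C, slot 8 ⇒ 0x3F007 (P1/RW1/US1/PS0)
  lvl1: tbl 0x3F, slot 25 ⇒ 0x40007 (P1/RW1/US1/PS0)
  lvl2: tbl 0x40, slot 0 ⇒ 0x41007 (P1/RW1/US1/PS0)
  lvl3: tbl 0x41, slot 23 ⇒ 0x42007 (P1/RW1/US1/PS0)
  ⇒ phys 0x4287A  [4 reads]
#1 VA=0x50000000D8B (r,kernel):
  lvl0: tbl 0x3C, slot 10 ⇒ 0x7006 (P0/RW1/US1/PS0)
  → PAGE_NOT_PRESENT  (1 entries read)
#2 VA=0xE818160620E (r,kernel):
  lvl0: tbl 0x3C, slot 29 ⇒ 0x44007 (P1/RW1/US1/PS0)
  lvl1: tbl 0x44, slot 6 ⇒ 0x45007 (P1/RW1/US1/PS0)
  lvl2: tbl 0x45, slot 11 ⇒ 0x49007 (P1/RW1/US1/PS0)
  lvl3: tbl 0x49, slot 6 ⇒ 0x4A007 (P1/RW1/US1/PS0)
  ⇒ phys 0x4A20E  [4 reads]
#3 VA=0x68782A19D8F (r,kernel):
  lvl0: tbl 0x3C, slot 13 ⇒ 0x4E007 (P1/RW1/US1/PS0)
  lvl1: tbl 0x4E, slot 30 ⇒ 0x4F007 (P1/RW1/US1/PS0)
  lvl2: tbl 0x4F, slot 21 ⇒ 0x52007 (P1/RW1/US1/PS0)
  lvl3: tbl 0x52, slot 25 ⇒ 0x53007 (P1/RW1/US1/PS0)
  ⇒ phys 0x53D8F  [4 reads]

Access #0 fault: NONE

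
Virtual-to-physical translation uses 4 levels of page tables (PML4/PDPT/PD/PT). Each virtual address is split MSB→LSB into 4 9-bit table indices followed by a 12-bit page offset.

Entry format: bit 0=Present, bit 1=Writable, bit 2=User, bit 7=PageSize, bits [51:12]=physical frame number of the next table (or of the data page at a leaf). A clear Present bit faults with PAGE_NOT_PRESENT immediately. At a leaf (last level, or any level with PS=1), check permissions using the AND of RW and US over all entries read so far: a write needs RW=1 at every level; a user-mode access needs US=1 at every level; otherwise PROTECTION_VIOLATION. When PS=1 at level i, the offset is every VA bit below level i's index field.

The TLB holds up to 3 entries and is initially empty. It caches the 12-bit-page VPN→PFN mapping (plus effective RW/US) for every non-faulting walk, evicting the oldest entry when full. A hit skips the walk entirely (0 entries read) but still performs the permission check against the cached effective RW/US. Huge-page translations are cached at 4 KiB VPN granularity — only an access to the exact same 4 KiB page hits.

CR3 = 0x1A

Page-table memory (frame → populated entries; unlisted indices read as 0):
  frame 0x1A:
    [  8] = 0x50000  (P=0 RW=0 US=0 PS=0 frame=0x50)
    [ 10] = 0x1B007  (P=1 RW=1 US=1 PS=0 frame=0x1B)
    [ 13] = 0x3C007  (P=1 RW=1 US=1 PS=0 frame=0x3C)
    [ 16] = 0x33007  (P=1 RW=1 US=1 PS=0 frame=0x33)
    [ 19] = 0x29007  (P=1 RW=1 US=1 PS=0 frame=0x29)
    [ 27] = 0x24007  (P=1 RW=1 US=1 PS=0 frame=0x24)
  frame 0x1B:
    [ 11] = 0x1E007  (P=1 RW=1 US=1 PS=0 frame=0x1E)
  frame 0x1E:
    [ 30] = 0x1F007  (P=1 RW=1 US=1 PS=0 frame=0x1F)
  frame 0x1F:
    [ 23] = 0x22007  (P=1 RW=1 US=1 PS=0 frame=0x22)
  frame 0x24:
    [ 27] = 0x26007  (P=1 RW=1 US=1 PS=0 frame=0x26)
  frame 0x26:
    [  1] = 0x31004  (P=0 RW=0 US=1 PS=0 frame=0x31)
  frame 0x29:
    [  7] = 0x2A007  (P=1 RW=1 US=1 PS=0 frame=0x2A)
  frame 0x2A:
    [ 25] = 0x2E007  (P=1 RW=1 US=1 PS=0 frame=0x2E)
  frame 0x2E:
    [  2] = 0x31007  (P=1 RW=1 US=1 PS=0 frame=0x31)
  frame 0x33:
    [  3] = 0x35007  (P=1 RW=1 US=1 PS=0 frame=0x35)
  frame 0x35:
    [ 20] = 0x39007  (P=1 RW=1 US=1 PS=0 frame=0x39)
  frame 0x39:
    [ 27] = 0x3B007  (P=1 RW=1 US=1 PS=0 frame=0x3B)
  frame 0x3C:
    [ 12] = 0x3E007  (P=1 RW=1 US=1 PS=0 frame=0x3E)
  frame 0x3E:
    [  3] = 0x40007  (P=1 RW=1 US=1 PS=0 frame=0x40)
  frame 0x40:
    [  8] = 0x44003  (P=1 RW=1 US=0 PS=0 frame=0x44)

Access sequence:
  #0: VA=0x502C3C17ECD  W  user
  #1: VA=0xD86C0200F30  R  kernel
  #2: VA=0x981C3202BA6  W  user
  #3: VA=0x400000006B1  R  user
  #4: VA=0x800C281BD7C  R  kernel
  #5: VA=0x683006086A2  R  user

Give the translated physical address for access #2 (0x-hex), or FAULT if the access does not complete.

Per-access translation:
#0 VA=0x502C3C17ECD (w,user):
  lvl0: tbl 0x1A, slot 10 ⇒ 0x1B007 (P1/RW1/US1/PS0)
  lvl1: tbl 0x1B, slot 11 ⇒ 0x1E007 (P1/RW1/US1/PS0)
  lvl2: tbl 0x1E, slot 30 ⇒ 0x1F007 (P1/RW1/US1/PS0)
  lvl3: tbl 0x1F, slot 23 ⇒ 0x22007 (P1/RW1/US1/PS0)
  ✓ 0x22ECD  — 4 lookups
#1 VA=0xD86C0200F30 (r,kernel):
  lvl0: tbl 0x1A, slot 27 ⇒ 0x24007 (P1/RW1/US1/PS0)
  lvl1: tbl 0x24, slot 27 ⇒ 0x26007 (P1/RW1/US1/PS0)
  lvl2: tbl 0x26, slot 1 ⇒ 0x31004 (P0/RW0/US1/PS0)
  ⇒ fault: PAGE_NOT_PRESENT  — 3 lookups
#2 VA=0x981C3202BA6 (w,user):
  lvl0: tbl 0x1A, slot 19 ⇒ 0x29007 (P1/RW1/US1/PS0)
  lvl1: tbl 0x29, slot 7 ⇒ 0x2A007 (P1/RW1/US1/PS0)
  lvl2: tbl 0x2A, slot 25 ⇒ 0x2E007 (P1/RW1/US1/PS0)
  lvl3: tbl 0x2E, slot 2 ⇒ 0x31007 (P1/RW1/US1/PS0)
  ✓ 0x31BA6  — 4 lookups
#3 VA=0x400000006B1 (r,user):
  lvl0: tbl 0x1A, slot 8 ⇒ 0x50000 (P0/RW0/US0/PS0)
  ⇒ fault: PAGE_NOT_PRESENT  — 1 lookups
#4 VA=0x800C281BD7C (r,kernel):
  lvl0: tbl 0x1A, slot 16 ⇒ 0x33007 (P1/RW1/US1/PS0)
  lvl1: tbl 0x33, slot 3 ⇒ 0x35007 (P1/RW1/US1/PS0)
  lvl2: tbl 0x35, slot 20 ⇒ 0x39007 (P1/RW1/US1/PS0)
  lvl3: tbl 0x39, slot 27 ⇒ 0x3B007 (P1/RW1/US1/PS0)
  ✓ 0x3BD7C  — 4 lookups
#5 VA=0x683006086A2 (r,user):
  lvl0: tbl 0x1A, slot 13 ⇒ 0x3C007 (P1/RW1/US1/PS0)
  lvl1: tbl 0x3C, slot 12 ⇒ 0x3E007 (P1/RW1/US1/PS0)
  lvl2: tbl 0x3E, slot 3 ⇒ 0x40007 (P1/RW1/US1/PS0)
  lvl3: tbl 0x40, slot 8 ⇒ 0x44003 (P1/RW1/US0/PS0)
  ⇒ fault: PROTECTION_VIOLATION  — 4 lookups

Access #2 PA: 0x31BA6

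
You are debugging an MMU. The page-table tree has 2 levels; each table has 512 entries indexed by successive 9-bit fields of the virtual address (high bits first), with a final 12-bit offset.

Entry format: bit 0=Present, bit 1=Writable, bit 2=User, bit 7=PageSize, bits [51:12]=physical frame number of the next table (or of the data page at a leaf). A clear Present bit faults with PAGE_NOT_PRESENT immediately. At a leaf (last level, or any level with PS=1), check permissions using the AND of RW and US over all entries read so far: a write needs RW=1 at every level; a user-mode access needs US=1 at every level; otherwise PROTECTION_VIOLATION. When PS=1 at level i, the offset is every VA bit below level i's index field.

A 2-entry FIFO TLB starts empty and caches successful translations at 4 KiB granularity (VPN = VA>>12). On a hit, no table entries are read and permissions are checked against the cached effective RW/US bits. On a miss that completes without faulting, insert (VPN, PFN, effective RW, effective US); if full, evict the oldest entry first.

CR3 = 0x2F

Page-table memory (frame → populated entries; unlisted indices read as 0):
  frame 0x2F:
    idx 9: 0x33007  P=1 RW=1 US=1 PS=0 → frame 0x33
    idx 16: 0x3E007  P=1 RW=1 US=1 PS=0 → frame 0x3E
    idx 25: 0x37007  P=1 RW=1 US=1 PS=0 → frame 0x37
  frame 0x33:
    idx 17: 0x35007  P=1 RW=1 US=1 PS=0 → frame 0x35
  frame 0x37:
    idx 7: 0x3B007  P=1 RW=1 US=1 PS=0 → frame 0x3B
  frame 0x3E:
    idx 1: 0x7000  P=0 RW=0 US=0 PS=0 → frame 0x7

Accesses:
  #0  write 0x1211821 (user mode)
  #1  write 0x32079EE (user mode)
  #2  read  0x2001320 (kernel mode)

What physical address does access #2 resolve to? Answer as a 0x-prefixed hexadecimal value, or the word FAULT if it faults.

Trace:
#0 VA=0x1211821 (w,user):
  lvl0: tbl 0x2F, slot 9 ⇒ 0x33007 (P1/RW1/US1/PS0)
  lvl1: tbl 0x33, slot 17 ⇒ 0x35007 (P1/RW1/US1/PS0)
  → PA=0x35821  (2 entries read)
#1 VA=0x32079EE (w,user):
  lvl0: tbl 0x2F, slot 25 ⇒ 0x37007 (P1/RW1/US1/PS0)
  lvl1: tbl 0x37, slot 7 ⇒ 0x3B007 (P1/RW1/US1/PS0)
  → PA=0x3B9EE  (2 entries read)
#2 VA=0x2001320 (r,kernel):
  lvl0: tbl 0x2F, slot 16 ⇒ 0x3E007 (P1/RW1/US1/PS0)
  lvl1: tbl 0x3E, slot 1 ⇒ 0x7000 (P0/RW0/US0/PS0)
  → PAGE_NOT_PRESENT  (2 entries read)

Access #2 PA: FAULT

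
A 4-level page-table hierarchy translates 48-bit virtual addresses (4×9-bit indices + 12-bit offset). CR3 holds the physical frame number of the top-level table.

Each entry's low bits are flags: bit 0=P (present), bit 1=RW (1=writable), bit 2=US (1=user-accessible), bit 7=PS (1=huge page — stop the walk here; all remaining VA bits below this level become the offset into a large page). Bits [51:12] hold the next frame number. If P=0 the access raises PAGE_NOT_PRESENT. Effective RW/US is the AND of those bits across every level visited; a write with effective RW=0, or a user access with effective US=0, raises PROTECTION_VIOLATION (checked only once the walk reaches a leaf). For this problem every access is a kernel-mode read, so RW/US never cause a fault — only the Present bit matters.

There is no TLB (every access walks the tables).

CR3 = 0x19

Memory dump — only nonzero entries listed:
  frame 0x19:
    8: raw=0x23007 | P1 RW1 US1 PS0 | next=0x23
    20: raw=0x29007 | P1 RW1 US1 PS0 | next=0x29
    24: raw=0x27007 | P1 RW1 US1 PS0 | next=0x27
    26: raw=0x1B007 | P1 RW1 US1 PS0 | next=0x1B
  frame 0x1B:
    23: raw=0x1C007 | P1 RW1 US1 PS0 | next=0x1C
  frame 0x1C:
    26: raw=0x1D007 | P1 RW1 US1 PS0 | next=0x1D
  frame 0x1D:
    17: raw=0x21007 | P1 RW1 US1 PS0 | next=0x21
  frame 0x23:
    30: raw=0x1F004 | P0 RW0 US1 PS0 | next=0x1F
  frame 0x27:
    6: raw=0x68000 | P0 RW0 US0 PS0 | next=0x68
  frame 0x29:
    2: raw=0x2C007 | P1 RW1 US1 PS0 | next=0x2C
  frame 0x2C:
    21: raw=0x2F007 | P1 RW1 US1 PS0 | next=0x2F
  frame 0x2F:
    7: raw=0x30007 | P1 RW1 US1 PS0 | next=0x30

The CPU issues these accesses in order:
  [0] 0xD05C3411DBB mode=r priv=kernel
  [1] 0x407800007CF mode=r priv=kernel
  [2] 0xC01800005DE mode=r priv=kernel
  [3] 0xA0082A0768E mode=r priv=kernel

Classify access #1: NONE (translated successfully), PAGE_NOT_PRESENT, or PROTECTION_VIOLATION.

Trace:
#0 VA=0xD05C3411DBB (r,kernel):
  L0: frame=0x19 idx=26 entry=0x1B007 [P=1 RW=1 US=1 PS=0]
  L1: frame=0x1B idx=23 entry=0x1C007 [P=1 RW=1 US=1 PS=0]
  L2: frame=0x1C idx=26 entry=0x1D007 [P=1 RW=1 US=1 PS=0]
  L3: frame=0x1D idx=17 entry=0x21007 [P=1 RW=1 US=1 PS=0]
  ✓ 0x21DBB  — 4 lookups
#1 VA=0x407800007CF (r,kernel):
  L0: frame=0x19 idx=8 entry=0x23007 [P=1 RW=1 US=1 PS=0]
  L1: frame=0x23 idx=30 entry=0x1F004 [P=0 RW=0 US=1 PS=0]
  → PAGE_NOT_PRESENT  (2 entries read)
#2 VA=0xC01800005DE (r,kernel):
  L0: frame=0x19 idx=24 entry=0x27007 [P=1 RW=1 US=1 PS=0]
  L1: frame=0x27 idx=6 entry=0x68000 [P=0 RW=0 US=0 PS=0]
  → PAGE_NOT_PRESENT  (2 entries read)
#3 VA=0xA0082A0768E (r,kernel):
  L0: frame=0x19 idx=20 entry=0x29007 [P=1 RW=1 US=1 PS=0]
  L1: frame=0x29 idx=2 entry=0x2C007 [P=1 RW=1 US=1 PS=0]
  L2: frame=0x2C idx=21 entry=0x2F007 [P=1 RW=1 US=1 PS=0]
  L3: frame=0x2F idx=7 entry=0x30007 [P=1 RW=1 US=1 PS=0]
  ✓ 0x3068E  — 4 lookups

Access #1 fault: PAGE_NOT_PRESENT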